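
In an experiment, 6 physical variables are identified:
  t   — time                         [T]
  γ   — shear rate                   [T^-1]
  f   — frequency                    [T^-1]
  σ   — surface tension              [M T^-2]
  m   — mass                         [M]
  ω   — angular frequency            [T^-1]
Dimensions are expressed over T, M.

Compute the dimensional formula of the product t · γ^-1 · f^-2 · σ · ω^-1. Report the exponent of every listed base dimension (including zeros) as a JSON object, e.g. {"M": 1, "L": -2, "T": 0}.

{"T": 3, "M": 1}

Write exponents as rows T,M / cols t,γ,f,σ,m,ω:
  T: [ 1 -1 -1 -2  0 -1]
  M: [ 0  0  0  1  1  0]
  [T]: (1)·1+(-1)·-1+(-2)·-1+(1)·-2+(-1)·-1 = 3
  [M]: (1)·0+(-1)·0+(-2)·0+(1)·1+(-1)·0 = 1
⇒ T^3 M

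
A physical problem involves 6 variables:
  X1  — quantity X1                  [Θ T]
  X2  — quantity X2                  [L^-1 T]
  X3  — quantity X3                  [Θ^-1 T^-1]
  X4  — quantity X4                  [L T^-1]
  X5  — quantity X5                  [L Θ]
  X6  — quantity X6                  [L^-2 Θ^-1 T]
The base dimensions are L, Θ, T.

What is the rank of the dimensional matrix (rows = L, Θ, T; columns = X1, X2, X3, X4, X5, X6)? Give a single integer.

2

Dimensional matrix (L×Θ×T by X1×X2×X3×X4×X5×X6):
  L: [ 0 -1  0  1  1 -2]
  Θ: [ 1  0 -1  0  1 -1]
  T: [ 1  1 -1 -1  0  1]
Echelon form has 2 nonzero rows (pivots: X1,X2)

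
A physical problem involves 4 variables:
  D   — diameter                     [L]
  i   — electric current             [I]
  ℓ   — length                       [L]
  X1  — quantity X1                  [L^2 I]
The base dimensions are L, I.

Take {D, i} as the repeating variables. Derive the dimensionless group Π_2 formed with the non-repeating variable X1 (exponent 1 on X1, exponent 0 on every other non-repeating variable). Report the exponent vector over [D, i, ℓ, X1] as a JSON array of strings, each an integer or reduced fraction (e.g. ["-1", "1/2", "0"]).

["-2", "-1", "0", "1"]

Write exponents as rows L,I / cols D,i,ℓ,X1:
  L: [ 1  0  1  2]
  I: [ 0  1  0  1]
Echelon form has 2 nonzero rows (pivots: D,i)
Pivot set = {D,i}, free = {ℓ,X1}
RREF:
  r0: [   1    0    1    2]
  r1: [   0    1    0    1]
Fix exponent of X1 at 1, ℓ at 0; solve each RREF row for its pivot's exponent:
  r0: exp(D) + (2)·1 = 0 ⇒ exp(D) = -2
  r1: exp(i) + (1)·1 = 0 ⇒ exp(i) = -1
Π_2 = D^-2 · i^-1 · X1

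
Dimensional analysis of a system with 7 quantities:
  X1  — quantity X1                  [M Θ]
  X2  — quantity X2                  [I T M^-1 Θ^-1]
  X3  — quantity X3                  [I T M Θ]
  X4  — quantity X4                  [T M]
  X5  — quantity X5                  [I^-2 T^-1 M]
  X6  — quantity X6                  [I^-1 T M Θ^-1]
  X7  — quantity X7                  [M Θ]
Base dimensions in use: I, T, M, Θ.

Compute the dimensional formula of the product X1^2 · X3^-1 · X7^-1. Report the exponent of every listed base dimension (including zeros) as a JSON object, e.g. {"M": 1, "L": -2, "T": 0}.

{"I": -1, "T": -1, "M": 0, "Θ": 0}

Exponent matrix [I,T,M,Θ] × [X1,X2,X3,X4,X5,X6,X7]:
  I: [ 0  1  1  0 -2 -1  0]
  T: [ 0  1  1  1 -1  1  0]
  M: [ 1 -1  1  1  1  1  1]
  Θ: [ 1 -1  1  0  0 -1  1]
  [I]: (2)·0+(-1)·1+(-1)·0 = -1
  [T]: (2)·0+(-1)·1+(-1)·0 = -1
  [M]: (2)·1+(-1)·1+(-1)·1 = 0
  [Θ]: (2)·1+(-1)·1+(-1)·1 = 0
⇒ I^-1 T^-1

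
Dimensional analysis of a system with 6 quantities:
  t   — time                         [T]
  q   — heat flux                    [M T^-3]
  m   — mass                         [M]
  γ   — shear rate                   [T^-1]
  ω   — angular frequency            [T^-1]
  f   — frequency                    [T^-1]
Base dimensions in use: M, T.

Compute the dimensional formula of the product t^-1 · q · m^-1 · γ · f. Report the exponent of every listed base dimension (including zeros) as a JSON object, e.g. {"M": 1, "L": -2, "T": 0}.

{"M": 0, "T": -6}

Dimensional matrix (M×T by t×q×m×γ×ω×f):
  M: [ 0  1  1  0  0  0]
  T: [ 1 -3  0 -1 -1 -1]
  [M]: (-1)·0+(1)·1+(-1)·1+(1)·0+(1)·0 = 0
  [T]: (-1)·1+(1)·-3+(-1)·0+(1)·-1+(1)·-1 = -6
⇒ T^-6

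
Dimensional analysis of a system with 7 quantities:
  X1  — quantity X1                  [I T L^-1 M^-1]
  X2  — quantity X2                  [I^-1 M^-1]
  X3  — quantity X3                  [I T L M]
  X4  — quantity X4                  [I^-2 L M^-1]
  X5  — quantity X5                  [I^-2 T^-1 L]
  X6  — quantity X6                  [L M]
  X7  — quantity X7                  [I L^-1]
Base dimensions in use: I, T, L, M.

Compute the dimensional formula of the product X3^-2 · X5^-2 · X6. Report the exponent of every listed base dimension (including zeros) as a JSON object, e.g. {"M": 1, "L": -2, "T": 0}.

{"I": 2, "T": 0, "L": -3, "M": -1}

Dimensional matrix (I×T×L×M by X1×X2×X3×X4×X5×X6×X7):
  I: [ 1 -1  1 -2 -2  0  1]
  T: [ 1  0  1  0 -1  0  0]
  L: [-1  0  1  1  1  1 -1]
  M: [-1 -1  1 -1  0  1  0]
  [I]: (-2)·1+(-2)·-2+(1)·0 = 2
  [T]: (-2)·1+(-2)·-1+(1)·0 = 0
  [L]: (-2)·1+(-2)·1+(1)·1 = -3
  [M]: (-2)·1+(-2)·0+(1)·1 = -1
⇒ I^2 L^-3 M^-1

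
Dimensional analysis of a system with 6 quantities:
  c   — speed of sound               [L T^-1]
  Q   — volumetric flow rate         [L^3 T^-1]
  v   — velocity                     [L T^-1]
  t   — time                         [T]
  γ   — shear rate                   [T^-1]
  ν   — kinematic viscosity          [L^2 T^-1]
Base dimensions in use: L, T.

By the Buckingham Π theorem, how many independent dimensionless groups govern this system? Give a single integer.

Write exponents as rows L,T / cols c,Q,v,t,γ,ν:
  L: [ 1  3  1  0  0  2]
  T: [-1 -1 -1  1 -1 -1]
Row reduction gives pivot columns c,Q; rank = 2
n=6, r=2 ⇒ 4 dimensionless groups

4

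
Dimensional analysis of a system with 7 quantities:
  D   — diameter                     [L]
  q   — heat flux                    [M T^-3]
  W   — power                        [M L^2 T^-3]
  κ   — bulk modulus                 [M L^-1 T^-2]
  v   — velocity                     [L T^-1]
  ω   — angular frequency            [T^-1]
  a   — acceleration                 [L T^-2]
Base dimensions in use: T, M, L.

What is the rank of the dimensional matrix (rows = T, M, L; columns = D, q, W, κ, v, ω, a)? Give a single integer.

Dimensional matrix (T×M×L by D×q×W×κ×v×ω×a):
  T: [ 0 -3 -3 -2 -1 -1 -2]
  M: [ 0  1  1  1  0  0  0]
  L: [ 1  0  2 -1  1  0  1]
Echelon form has 3 nonzero rows (pivots: D,q,κ)

3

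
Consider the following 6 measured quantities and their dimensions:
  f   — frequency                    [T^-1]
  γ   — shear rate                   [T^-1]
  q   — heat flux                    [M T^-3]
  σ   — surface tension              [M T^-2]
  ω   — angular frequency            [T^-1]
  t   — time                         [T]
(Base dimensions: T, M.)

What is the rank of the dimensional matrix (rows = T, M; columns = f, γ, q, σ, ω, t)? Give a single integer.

Dimensional matrix (T×M by f×γ×q×σ×ω×t):
  T: [-1 -1 -3 -2 -1  1]
  M: [ 0  0  1  1  0  0]
Echelon form has 2 nonzero rows (pivots: f,q)

2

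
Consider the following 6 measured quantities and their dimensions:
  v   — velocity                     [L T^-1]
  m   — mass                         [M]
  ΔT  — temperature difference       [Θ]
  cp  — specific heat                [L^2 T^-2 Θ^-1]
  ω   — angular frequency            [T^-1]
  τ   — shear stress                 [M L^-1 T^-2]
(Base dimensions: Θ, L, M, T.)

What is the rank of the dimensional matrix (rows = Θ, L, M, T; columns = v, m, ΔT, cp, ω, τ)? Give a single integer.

Dimensional matrix (Θ×L×M×T by v×m×ΔT×cp×ω×τ):
  Θ: [ 0  0  1 -1  0  0]
  L: [ 1  0  0  2  0 -1]
  M: [ 0  1  0  0  0  1]
  T: [-1  0  0 -2 -1 -2]
RREF → pivots at {v,m,ΔT,ω} ⇒ r = 4

4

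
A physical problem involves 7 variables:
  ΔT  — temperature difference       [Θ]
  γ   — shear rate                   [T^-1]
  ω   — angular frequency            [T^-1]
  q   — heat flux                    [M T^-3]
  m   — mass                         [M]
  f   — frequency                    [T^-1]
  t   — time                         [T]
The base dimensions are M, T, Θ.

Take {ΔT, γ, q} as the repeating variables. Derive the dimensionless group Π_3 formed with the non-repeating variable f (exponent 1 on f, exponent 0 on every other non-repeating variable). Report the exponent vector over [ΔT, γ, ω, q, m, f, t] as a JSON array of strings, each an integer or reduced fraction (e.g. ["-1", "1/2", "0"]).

["0", "-1", "0", "0", "0", "1", "0"]

Exponent matrix [M,T,Θ] × [ΔT,γ,ω,q,m,f,t]:
  M: [ 0  0  0  1  1  0  0]
  T: [ 0 -1 -1 -3  0 -1  1]
  Θ: [ 1  0  0  0  0  0  0]
RREF → pivots at {ΔT,γ,q} ⇒ r = 3
Repeat: ΔT,γ,q; free: ω,m,f,t
RREF:
  r0: [   1    0    0    0    0    0    0]
  r1: [   0    1    1    0   -3    1   -1]
  r2: [   0    0    0    1    1    0    0]
Fix exponent of f at 1, ω at 0, m at 0, t at 0; solve each RREF row for its pivot's exponent:
  r0: exp(ΔT) + (0)·1 = 0 ⇒ exp(ΔT) = 0
  r1: exp(γ) + (1)·1 = 0 ⇒ exp(γ) = -1
  r2: exp(q) + (0)·1 = 0 ⇒ exp(q) = 0
Π_3 = γ^-1 · f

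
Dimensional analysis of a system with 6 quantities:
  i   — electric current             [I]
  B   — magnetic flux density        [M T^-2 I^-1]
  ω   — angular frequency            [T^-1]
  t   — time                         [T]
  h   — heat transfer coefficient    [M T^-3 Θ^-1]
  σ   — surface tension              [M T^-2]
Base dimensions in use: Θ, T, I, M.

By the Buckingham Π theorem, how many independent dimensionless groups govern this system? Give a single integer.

2

Write exponents as rows Θ,T,I,M / cols i,B,ω,t,h,σ:
  Θ: [ 0  0  0  0 -1  0]
  T: [ 0 -2 -1  1 -3 -2]
  I: [ 1 -1  0  0  0  0]
  M: [ 0  1  0  0  1  1]
Row reduction gives pivot columns i,B,ω,h; rank = 4
Π count = n − r = 6 − 4 = 2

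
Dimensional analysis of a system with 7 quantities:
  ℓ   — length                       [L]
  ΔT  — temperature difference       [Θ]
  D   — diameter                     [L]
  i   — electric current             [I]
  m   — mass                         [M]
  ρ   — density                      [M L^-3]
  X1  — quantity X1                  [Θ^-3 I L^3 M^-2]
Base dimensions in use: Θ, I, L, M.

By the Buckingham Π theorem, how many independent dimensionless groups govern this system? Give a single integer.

3

Exponent matrix [Θ,I,L,M] × [ℓ,ΔT,D,i,m,ρ,X1]:
  Θ: [ 0  1  0  0  0  0 -3]
  I: [ 0  0  0  1  0  0  1]
  L: [ 1  0  1  0  0 -3  3]
  M: [ 0  0  0  0  1  1 -2]
Echelon form has 4 nonzero rows (pivots: ℓ,ΔT,i,m)
n=7, r=4 ⇒ 3 dimensionless groups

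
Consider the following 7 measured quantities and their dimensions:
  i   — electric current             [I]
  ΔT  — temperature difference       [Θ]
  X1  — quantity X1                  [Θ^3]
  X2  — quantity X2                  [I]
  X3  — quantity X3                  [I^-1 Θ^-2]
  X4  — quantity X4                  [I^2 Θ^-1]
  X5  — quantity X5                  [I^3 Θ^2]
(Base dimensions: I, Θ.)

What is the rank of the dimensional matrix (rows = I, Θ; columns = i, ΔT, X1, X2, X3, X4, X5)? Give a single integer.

2

Write exponents as rows I,Θ / cols i,ΔT,X1,X2,X3,X4,X5:
  I: [ 1  0  0  1 -1  2  3]
  Θ: [ 0  1  3  0 -2 -1  2]
Echelon form has 2 nonzero rows (pivots: i,ΔT)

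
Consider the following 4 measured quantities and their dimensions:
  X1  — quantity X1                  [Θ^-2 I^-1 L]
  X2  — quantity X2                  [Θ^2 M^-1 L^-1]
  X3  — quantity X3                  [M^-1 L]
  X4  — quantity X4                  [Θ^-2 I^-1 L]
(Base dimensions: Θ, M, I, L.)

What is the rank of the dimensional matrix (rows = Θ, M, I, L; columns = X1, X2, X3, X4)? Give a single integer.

3

Exponent matrix [Θ,M,I,L] × [X1,X2,X3,X4]:
  Θ: [-2  2  0 -2]
  M: [ 0 -1 -1  0]
  I: [-1  0  0 -1]
  L: [ 1 -1  1  1]
RREF → pivots at {X1,X2,X3} ⇒ r = 3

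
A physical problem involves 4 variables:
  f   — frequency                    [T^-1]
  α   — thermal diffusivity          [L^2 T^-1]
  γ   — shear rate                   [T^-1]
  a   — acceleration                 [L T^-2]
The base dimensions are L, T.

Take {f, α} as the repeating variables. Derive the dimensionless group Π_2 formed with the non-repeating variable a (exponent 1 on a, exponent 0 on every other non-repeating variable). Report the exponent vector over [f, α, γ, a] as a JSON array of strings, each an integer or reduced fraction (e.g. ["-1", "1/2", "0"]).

["-3/2", "-1/2", "0", "1"]

Dimensional matrix (L×T by f×α×γ×a):
  L: [ 0  2  0  1]
  T: [-1 -1 -1 -2]
Row reduction gives pivot columns f,α; rank = 2
Pivot set = {f,α}, free = {γ,a}
RREF:
  r0: [   1    0    1  3/2]
  r1: [   0    1    0  1/2]
Fix exponent of a at 1, γ at 0; solve each RREF row for its pivot's exponent:
  r0: exp(f) + (3/2)·1 = 0 ⇒ exp(f) = -3/2
  r1: exp(α) + (1/2)·1 = 0 ⇒ exp(α) = -1/2
Π_2 = f^(-3/2) · α^(-1/2) · a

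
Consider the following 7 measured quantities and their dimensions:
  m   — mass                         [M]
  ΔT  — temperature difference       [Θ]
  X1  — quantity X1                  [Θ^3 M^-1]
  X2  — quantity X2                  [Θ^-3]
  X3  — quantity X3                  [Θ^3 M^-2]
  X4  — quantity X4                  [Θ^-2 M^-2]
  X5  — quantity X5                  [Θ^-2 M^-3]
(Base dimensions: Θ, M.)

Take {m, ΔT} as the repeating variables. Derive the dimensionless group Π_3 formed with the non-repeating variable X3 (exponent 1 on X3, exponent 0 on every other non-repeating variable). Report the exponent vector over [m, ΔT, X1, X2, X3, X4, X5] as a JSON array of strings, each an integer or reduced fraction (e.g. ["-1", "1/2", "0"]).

Exponent matrix [Θ,M] × [m,ΔT,X1,X2,X3,X4,X5]:
  Θ: [ 0  1  3 -3  3 -2 -2]
  M: [ 1  0 -1  0 -2 -2 -3]
Row reduction gives pivot columns m,ΔT; rank = 2
Repeat: m,ΔT; free: X1,X2,X3,X4,X5
RREF:
  r0: [   1    0   -1    0   -2   -2   -3]
  r1: [   0    1    3   -3    3   -2   -2]
Fix exponent of X3 at 1, X1 at 0, X2 at 0, X4 at 0, X5 at 0; solve each RREF row for its pivot's exponent:
  r0: exp(m) + (-2)·1 = 0 ⇒ exp(m) = 2
  r1: exp(ΔT) + (3)·1 = 0 ⇒ exp(ΔT) = -3
Π_3 = m^2 · ΔT^-3 · X3

["2", "-3", "0", "0", "1", "0", "0"]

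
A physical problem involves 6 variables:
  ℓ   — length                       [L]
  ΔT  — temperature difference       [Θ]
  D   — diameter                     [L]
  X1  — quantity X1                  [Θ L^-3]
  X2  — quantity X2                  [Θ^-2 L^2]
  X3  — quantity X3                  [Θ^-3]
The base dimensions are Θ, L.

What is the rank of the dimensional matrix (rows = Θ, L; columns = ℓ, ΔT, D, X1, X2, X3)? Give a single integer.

Exponent matrix [Θ,L] × [ℓ,ΔT,D,X1,X2,X3]:
  Θ: [ 0  1  0  1 -2 -3]
  L: [ 1  0  1 -3  2  0]
RREF → pivots at {ℓ,ΔT} ⇒ r = 2

2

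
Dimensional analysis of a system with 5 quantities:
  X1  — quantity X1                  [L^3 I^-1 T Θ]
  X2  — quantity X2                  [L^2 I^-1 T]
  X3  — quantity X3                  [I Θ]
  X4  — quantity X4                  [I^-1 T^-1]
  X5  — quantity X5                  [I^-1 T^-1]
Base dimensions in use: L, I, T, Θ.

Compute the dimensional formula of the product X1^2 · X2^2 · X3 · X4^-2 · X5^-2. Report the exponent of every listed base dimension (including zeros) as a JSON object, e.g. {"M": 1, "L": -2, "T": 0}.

Exponent matrix [L,I,T,Θ] × [X1,X2,X3,X4,X5]:
  L: [ 3  2  0  0  0]
  I: [-1 -1  1 -1 -1]
  T: [ 1  1  0 -1 -1]
  Θ: [ 1  0  1  0  0]
  [L]: (2)·3+(2)·2+(1)·0+(-2)·0+(-2)·0 = 10
  [I]: (2)·-1+(2)·-1+(1)·1+(-2)·-1+(-2)·-1 = 1
  [T]: (2)·1+(2)·1+(1)·0+(-2)·-1+(-2)·-1 = 8
  [Θ]: (2)·1+(2)·0+(1)·1+(-2)·0+(-2)·0 = 3
⇒ L^10 I T^8 Θ^3

{"L": 10, "I": 1, "T": 8, "Θ": 3}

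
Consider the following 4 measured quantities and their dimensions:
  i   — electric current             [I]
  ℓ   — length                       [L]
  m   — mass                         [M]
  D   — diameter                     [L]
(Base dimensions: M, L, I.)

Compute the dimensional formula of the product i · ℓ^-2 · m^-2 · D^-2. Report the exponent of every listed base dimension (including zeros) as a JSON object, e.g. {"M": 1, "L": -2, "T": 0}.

Write exponents as rows M,L,I / cols i,ℓ,m,D:
  M: [ 0  0  1  0]
  L: [ 0  1  0  1]
  I: [ 1  0  0  0]
  [M]: (1)·0+(-2)·0+(-2)·1+(-2)·0 = -2
  [L]: (1)·0+(-2)·1+(-2)·0+(-2)·1 = -4
  [I]: (1)·1+(-2)·0+(-2)·0+(-2)·0 = 1
⇒ M^-2 L^-4 I

{"M": -2, "L": -4, "I": 1}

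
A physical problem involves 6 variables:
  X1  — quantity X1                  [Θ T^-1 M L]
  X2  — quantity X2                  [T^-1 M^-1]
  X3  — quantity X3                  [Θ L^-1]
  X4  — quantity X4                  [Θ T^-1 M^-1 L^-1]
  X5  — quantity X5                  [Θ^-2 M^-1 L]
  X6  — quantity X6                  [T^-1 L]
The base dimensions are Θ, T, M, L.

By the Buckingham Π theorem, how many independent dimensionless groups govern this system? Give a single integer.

Dimensional matrix (Θ×T×M×L by X1×X2×X3×X4×X5×X6):
  Θ: [ 1  0  1  1 -2  0]
  T: [-1 -1  0 -1  0 -1]
  M: [ 1 -1  0 -1 -1  0]
  L: [ 1  0 -1 -1  1  1]
Echelon form has 3 nonzero rows (pivots: X1,X2,X3)
Π count = n − r = 6 − 3 = 3

3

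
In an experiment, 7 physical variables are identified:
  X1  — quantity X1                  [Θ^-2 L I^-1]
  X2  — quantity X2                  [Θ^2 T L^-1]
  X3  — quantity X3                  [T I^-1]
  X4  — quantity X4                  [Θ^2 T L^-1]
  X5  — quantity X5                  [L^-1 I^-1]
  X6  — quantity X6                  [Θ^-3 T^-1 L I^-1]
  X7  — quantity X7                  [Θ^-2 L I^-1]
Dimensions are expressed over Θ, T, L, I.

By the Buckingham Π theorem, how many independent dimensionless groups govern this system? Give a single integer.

4

Exponent matrix [Θ,T,L,I] × [X1,X2,X3,X4,X5,X6,X7]:
  Θ: [-2  2  0  2  0 -3 -2]
  T: [ 0  1  1  1  0 -1  0]
  L: [ 1 -1  0 -1 -1  1  1]
  I: [-1  0 -1  0 -1 -1 -1]
Echelon form has 3 nonzero rows (pivots: X1,X2,X5)
Π count = n − r = 7 − 3 = 4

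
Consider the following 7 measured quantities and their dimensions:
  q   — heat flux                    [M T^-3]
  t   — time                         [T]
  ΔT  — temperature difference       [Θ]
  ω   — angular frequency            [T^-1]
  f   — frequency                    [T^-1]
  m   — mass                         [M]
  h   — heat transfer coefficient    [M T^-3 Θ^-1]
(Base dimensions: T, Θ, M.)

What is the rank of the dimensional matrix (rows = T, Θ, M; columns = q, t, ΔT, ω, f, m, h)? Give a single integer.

3

Exponent matrix [T,Θ,M] × [q,t,ΔT,ω,f,m,h]:
  T: [-3  1  0 -1 -1  0 -3]
  Θ: [ 0  0  1  0  0  0 -1]
  M: [ 1  0  0  0  0  1  1]
RREF → pivots at {q,t,ΔT} ⇒ r = 3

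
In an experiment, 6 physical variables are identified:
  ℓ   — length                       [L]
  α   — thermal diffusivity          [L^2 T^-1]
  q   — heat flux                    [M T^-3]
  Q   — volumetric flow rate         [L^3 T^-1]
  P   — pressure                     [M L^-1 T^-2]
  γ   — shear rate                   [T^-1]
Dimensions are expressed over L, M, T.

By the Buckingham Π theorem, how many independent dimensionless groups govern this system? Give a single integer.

3

Dimensional matrix (L×M×T by ℓ×α×q×Q×P×γ):
  L: [ 1  2  0  3 -1  0]
  M: [ 0  0  1  0  1  0]
  T: [ 0 -1 -3 -1 -2 -1]
Row reduction gives pivot columns ℓ,α,q; rank = 3
n=6, r=3 ⇒ 3 dimensionless groups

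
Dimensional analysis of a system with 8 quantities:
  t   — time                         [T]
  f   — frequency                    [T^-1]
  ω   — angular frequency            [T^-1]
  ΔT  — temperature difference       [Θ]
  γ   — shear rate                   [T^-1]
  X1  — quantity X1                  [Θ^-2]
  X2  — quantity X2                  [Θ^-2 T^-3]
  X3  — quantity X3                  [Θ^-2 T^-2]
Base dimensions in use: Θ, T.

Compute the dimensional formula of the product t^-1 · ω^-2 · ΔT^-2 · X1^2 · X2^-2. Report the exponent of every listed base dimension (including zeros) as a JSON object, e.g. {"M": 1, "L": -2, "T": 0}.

Exponent matrix [Θ,T] × [t,f,ω,ΔT,γ,X1,X2,X3]:
  Θ: [ 0  0  0  1  0 -2 -2 -2]
  T: [ 1 -1 -1  0 -1  0 -3 -2]
  [Θ]: (-1)·0+(-2)·0+(-2)·1+(2)·-2+(-2)·-2 = -2
  [T]: (-1)·1+(-2)·-1+(-2)·0+(2)·0+(-2)·-3 = 7
⇒ Θ^-2 T^7

{"Θ": -2, "T": 7}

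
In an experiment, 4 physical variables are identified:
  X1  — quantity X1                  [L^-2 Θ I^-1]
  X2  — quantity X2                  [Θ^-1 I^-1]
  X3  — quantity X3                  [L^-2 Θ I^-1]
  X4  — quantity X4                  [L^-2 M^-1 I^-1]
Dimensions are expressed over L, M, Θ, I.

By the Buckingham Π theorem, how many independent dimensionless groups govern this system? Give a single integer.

Exponent matrix [L,M,Θ,I] × [X1,X2,X3,X4]:
  L: [-2  0 -2 -2]
  M: [ 0  0  0 -1]
  Θ: [ 1 -1  1  0]
  I: [-1 -1 -1 -1]
Echelon form has 3 nonzero rows (pivots: X1,X2,X4)
4 vars − rank 3 = 1 Π group

1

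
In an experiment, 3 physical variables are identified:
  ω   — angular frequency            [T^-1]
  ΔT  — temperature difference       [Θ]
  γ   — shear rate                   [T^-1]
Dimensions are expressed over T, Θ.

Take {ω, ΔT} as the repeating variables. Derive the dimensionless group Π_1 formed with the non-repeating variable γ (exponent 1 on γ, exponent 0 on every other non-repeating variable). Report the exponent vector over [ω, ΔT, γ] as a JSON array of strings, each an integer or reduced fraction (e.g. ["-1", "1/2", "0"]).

Dimensional matrix (T×Θ by ω×ΔT×γ):
  T: [-1  0 -1]
  Θ: [ 0  1  0]
Echelon form has 2 nonzero rows (pivots: ω,ΔT)
Pivot set = {ω,ΔT}, free = {γ}
RREF:
  r0: [   1    0    1]
  r1: [   0    1    0]
Fix exponent of γ at 1; solve each RREF row for its pivot's exponent:
  r0: exp(ω) + (1)·1 = 0 ⇒ exp(ω) = -1
  r1: exp(ΔT) + (0)·1 = 0 ⇒ exp(ΔT) = 0
Π_1 = ω^-1 · γ

["-1", "0", "1"]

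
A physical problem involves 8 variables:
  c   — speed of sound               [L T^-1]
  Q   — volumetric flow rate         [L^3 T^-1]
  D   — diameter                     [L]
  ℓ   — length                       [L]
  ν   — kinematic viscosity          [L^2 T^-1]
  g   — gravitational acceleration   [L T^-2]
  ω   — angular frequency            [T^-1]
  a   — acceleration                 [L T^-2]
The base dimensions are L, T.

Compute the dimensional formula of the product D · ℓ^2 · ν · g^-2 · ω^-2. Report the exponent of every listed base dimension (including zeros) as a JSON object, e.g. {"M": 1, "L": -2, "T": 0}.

{"L": 3, "T": 5}

Dimensional matrix (L×T by c×Q×D×ℓ×ν×g×ω×a):
  L: [ 1  3  1  1  2  1  0  1]
  T: [-1 -1  0  0 -1 -2 -1 -2]
  [L]: (1)·1+(2)·1+(1)·2+(-2)·1+(-2)·0 = 3
  [T]: (1)·0+(2)·0+(1)·-1+(-2)·-2+(-2)·-1 = 5
⇒ L^3 T^5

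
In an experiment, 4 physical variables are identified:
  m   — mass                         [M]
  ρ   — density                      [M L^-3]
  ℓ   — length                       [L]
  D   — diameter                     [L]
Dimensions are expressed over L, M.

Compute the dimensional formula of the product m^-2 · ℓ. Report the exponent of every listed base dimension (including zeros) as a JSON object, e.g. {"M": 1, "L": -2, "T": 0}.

{"L": 1, "M": -2}

Exponent matrix [L,M] × [m,ρ,ℓ,D]:
  L: [ 0 -3  1  1]
  M: [ 1  1  0  0]
  [L]: (-2)·0+(1)·1 = 1
  [M]: (-2)·1+(1)·0 = -2
⇒ L M^-2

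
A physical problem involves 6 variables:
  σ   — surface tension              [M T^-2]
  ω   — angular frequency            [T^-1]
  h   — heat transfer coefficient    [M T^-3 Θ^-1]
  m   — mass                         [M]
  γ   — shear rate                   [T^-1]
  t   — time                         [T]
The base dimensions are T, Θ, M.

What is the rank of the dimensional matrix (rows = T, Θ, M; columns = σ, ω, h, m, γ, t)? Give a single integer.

3

Exponent matrix [T,Θ,M] × [σ,ω,h,m,γ,t]:
  T: [-2 -1 -3  0 -1  1]
  Θ: [ 0  0 -1  0  0  0]
  M: [ 1  0  1  1  0  0]
Echelon form has 3 nonzero rows (pivots: σ,ω,h)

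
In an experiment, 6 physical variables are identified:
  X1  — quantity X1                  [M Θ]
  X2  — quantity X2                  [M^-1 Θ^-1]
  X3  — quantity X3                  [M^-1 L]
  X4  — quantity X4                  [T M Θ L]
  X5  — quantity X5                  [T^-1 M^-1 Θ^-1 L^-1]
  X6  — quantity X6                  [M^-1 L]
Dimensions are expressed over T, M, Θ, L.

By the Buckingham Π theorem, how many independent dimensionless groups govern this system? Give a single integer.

Write exponents as rows T,M,Θ,L / cols X1,X2,X3,X4,X5,X6:
  T: [ 0  0  0  1 -1  0]
  M: [ 1 -1 -1  1 -1 -1]
  Θ: [ 1 -1  0  1 -1  0]
  L: [ 0  0  1  1 -1  1]
RREF → pivots at {X1,X3,X4} ⇒ r = 3
n=6, r=3 ⇒ 3 dimensionless groups

3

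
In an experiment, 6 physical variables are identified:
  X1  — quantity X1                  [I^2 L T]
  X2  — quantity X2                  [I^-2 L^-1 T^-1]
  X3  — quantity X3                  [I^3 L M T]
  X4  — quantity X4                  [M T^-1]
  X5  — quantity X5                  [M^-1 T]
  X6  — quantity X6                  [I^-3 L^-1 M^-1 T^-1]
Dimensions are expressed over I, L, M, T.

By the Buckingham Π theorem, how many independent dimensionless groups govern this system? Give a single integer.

3

Exponent matrix [I,L,M,T] × [X1,X2,X3,X4,X5,X6]:
  I: [ 2 -2  3  0  0 -3]
  L: [ 1 -1  1  0  0 -1]
  M: [ 0  0  1  1 -1 -1]
  T: [ 1 -1  1 -1  1 -1]
RREF → pivots at {X1,X3,X4} ⇒ r = 3
6 vars − rank 3 = 3 Π groups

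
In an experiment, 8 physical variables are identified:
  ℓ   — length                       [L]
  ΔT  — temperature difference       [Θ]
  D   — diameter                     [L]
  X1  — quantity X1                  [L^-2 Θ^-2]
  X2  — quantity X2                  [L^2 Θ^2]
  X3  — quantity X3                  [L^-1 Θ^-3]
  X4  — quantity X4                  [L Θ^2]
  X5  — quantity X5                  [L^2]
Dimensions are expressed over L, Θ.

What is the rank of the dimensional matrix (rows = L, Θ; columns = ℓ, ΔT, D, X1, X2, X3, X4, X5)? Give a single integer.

2

Dimensional matrix (L×Θ by ℓ×ΔT×D×X1×X2×X3×X4×X5):
  L: [ 1  0  1 -2  2 -1  1  2]
  Θ: [ 0  1  0 -2  2 -3  2  0]
RREF → pivots at {ℓ,ΔT} ⇒ r = 2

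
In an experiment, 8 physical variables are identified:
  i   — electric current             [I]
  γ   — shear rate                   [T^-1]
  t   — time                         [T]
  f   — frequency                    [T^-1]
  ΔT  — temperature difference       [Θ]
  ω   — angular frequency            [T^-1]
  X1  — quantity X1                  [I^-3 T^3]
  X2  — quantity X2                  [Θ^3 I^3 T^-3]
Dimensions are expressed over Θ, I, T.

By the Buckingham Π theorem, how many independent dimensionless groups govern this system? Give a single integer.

5

Write exponents as rows Θ,I,T / cols i,γ,t,f,ΔT,ω,X1,X2:
  Θ: [ 0  0  0  0  1  0  0  3]
  I: [ 1  0  0  0  0  0 -3  3]
  T: [ 0 -1  1 -1  0 -1  3 -3]
Echelon form has 3 nonzero rows (pivots: i,γ,ΔT)
8 vars − rank 3 = 5 Π groups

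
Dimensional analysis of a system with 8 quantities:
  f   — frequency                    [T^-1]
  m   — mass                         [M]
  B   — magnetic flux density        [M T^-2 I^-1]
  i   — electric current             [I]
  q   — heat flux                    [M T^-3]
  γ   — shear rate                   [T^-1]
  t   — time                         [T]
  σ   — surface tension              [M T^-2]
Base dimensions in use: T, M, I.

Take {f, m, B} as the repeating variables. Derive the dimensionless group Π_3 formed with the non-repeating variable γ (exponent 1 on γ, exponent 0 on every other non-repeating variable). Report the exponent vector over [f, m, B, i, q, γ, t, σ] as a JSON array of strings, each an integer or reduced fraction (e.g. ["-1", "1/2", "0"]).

Dimensional matrix (T×M×I by f×m×B×i×q×γ×t×σ):
  T: [-1  0 -2  0 -3 -1  1 -2]
  M: [ 0  1  1  0  1  0  0  1]
  I: [ 0  0 -1  1  0  0  0  0]
RREF → pivots at {f,m,B} ⇒ r = 3
Repeat: f,m,B; free: i,q,γ,t,σ
RREF:
  r0: [   1    0    0    2    3    1   -1    2]
  r1: [   0    1    0    1    1    0    0    1]
  r2: [   0    0    1   -1    0    0    0    0]
Fix exponent of γ at 1, i at 0, q at 0, t at 0, σ at 0; solve each RREF row for its pivot's exponent:
  r0: exp(f) + (1)·1 = 0 ⇒ exp(f) = -1
  r1: exp(m) + (0)·1 = 0 ⇒ exp(m) = 0
  r2: exp(B) + (0)·1 = 0 ⇒ exp(B) = 0
Π_3 = f^-1 · γ

["-1", "0", "0", "0", "0", "1", "0", "0"]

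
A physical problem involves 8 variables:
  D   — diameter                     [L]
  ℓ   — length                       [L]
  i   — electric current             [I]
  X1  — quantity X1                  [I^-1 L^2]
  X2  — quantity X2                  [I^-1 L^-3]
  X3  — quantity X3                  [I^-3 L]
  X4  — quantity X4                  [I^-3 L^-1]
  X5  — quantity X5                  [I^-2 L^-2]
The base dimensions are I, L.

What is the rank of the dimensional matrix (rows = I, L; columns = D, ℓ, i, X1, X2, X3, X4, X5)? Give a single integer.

Exponent matrix [I,L] × [D,ℓ,i,X1,X2,X3,X4,X5]:
  I: [ 0  0  1 -1 -1 -3 -3 -2]
  L: [ 1  1  0  2 -3  1 -1 -2]
RREF → pivots at {D,i} ⇒ r = 2

2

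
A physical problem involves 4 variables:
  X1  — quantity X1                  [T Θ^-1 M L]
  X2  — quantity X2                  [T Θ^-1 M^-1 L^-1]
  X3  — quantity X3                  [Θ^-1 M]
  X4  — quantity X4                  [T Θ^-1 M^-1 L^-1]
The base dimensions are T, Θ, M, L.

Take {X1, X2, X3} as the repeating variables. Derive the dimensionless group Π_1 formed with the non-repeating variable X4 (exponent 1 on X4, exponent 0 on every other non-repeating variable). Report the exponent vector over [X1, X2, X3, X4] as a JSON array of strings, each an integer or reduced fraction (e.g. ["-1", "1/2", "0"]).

["0", "-1", "0", "1"]

Dimensional matrix (T×Θ×M×L by X1×X2×X3×X4):
  T: [ 1  1  0  1]
  Θ: [-1 -1 -1 -1]
  M: [ 1 -1  1 -1]
  L: [ 1 -1  0 -1]
RREF → pivots at {X1,X2,X3} ⇒ r = 3
Pivot set = {X1,X2,X3}, free = {X4}
RREF:
  r0: [   1    0    0    0]
  r1: [   0    1    0    1]
  r2: [   0    0    1    0]
  r3: [   0    0    0    0]
Fix exponent of X4 at 1; solve each RREF row for its pivot's exponent:
  r0: exp(X1) + (0)·1 = 0 ⇒ exp(X1) = 0
  r1: exp(X2) + (1)·1 = 0 ⇒ exp(X2) = -1
  r2: exp(X3) + (0)·1 = 0 ⇒ exp(X3) = 0
Π_1 = X2^-1 · X4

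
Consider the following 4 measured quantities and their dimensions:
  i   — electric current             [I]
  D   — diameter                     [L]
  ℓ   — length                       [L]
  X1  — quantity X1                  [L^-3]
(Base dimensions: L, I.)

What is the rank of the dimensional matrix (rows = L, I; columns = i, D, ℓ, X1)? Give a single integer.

Dimensional matrix (L×I by i×D×ℓ×X1):
  L: [ 0  1  1 -3]
  I: [ 1  0  0  0]
RREF → pivots at {i,D} ⇒ r = 2

2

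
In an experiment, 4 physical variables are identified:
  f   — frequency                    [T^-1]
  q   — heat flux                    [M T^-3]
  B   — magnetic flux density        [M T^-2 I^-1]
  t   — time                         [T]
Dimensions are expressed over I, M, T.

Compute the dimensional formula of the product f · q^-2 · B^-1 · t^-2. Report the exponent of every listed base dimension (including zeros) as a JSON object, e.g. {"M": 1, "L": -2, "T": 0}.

Write exponents as rows I,M,T / cols f,q,B,t:
  I: [ 0  0 -1  0]
  M: [ 0  1  1  0]
  T: [-1 -3 -2  1]
  [I]: (1)·0+(-2)·0+(-1)·-1+(-2)·0 = 1
  [M]: (1)·0+(-2)·1+(-1)·1+(-2)·0 = -3
  [T]: (1)·-1+(-2)·-3+(-1)·-2+(-2)·1 = 5
⇒ I M^-3 T^5

{"I": 1, "M": -3, "T": 5}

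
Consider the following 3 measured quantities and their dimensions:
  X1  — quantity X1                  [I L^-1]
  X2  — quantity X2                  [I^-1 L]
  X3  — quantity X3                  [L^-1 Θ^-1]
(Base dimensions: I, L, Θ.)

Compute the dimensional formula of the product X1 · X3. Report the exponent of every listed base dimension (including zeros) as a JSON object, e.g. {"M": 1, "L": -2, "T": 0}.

{"I": 1, "L": -2, "Θ": -1}

Write exponents as rows I,L,Θ / cols X1,X2,X3:
  I: [ 1 -1  0]
  L: [-1  1 -1]
  Θ: [ 0  0 -1]
  [I]: (1)·1+(1)·0 = 1
  [L]: (1)·-1+(1)·-1 = -2
  [Θ]: (1)·0+(1)·-1 = -1
⇒ I L^-2 Θ^-1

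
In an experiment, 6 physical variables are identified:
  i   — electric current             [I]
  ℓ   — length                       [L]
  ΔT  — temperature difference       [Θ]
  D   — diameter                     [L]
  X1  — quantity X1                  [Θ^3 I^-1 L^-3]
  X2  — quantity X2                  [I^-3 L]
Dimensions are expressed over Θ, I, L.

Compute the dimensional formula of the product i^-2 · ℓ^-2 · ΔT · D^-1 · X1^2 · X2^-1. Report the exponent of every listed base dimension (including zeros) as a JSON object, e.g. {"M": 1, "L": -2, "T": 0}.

Write exponents as rows Θ,I,L / cols i,ℓ,ΔT,D,X1,X2:
  Θ: [ 0  0  1  0  3  0]
  I: [ 1  0  0  0 -1 -3]
  L: [ 0  1  0  1 -3  1]
  [Θ]: (-2)·0+(-2)·0+(1)·1+(-1)·0+(2)·3+(-1)·0 = 7
  [I]: (-2)·1+(-2)·0+(1)·0+(-1)·0+(2)·-1+(-1)·-3 = -1
  [L]: (-2)·0+(-2)·1+(1)·0+(-1)·1+(2)·-3+(-1)·1 = -10
⇒ Θ^7 I^-1 L^-10

{"Θ": 7, "I": -1, "L": -10}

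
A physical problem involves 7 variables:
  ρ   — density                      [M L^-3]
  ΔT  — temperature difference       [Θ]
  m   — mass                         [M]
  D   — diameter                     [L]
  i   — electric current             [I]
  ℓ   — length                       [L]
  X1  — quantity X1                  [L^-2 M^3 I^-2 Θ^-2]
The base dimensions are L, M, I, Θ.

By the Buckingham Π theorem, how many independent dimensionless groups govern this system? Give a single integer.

3

Write exponents as rows L,M,I,Θ / cols ρ,ΔT,m,D,i,ℓ,X1:
  L: [-3  0  0  1  0  1 -2]
  M: [ 1  0  1  0  0  0  3]
  I: [ 0  0  0  0  1  0 -2]
  Θ: [ 0  1  0  0  0  0 -2]
RREF → pivots at {ρ,ΔT,m,i} ⇒ r = 4
Π count = n − r = 7 − 4 = 3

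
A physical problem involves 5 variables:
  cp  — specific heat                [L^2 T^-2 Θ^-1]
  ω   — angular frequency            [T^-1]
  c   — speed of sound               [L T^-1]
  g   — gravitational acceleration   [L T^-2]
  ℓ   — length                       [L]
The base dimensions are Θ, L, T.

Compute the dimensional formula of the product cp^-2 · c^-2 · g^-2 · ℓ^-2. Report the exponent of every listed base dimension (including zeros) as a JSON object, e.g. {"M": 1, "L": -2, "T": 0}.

{"Θ": 2, "L": -10, "T": 10}

Exponent matrix [Θ,L,T] × [cp,ω,c,g,ℓ]:
  Θ: [-1  0  0  0  0]
  L: [ 2  0  1  1  1]
  T: [-2 -1 -1 -2  0]
  [Θ]: (-2)·-1+(-2)·0+(-2)·0+(-2)·0 = 2
  [L]: (-2)·2+(-2)·1+(-2)·1+(-2)·1 = -10
  [T]: (-2)·-2+(-2)·-1+(-2)·-2+(-2)·0 = 10
⇒ Θ^2 L^-10 T^10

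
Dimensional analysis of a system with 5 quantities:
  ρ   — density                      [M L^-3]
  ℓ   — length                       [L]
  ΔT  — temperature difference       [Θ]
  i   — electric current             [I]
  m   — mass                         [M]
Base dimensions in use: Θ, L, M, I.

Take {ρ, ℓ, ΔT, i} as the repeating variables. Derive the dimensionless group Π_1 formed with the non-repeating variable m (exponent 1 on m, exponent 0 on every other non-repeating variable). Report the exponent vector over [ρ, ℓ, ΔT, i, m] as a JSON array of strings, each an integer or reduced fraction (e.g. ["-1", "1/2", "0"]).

["-1", "-3", "0", "0", "1"]

Dimensional matrix (Θ×L×M×I by ρ×ℓ×ΔT×i×m):
  Θ: [ 0  0  1  0  0]
  L: [-3  1  0  0  0]
  M: [ 1  0  0  0  1]
  I: [ 0  0  0  1  0]
Row reduction gives pivot columns ρ,ℓ,ΔT,i; rank = 4
Repeat: ρ,ℓ,ΔT,i; free: m
RREF:
  r0: [   1    0    0    0    1]
  r1: [   0    1    0    0    3]
  r2: [   0    0    1    0    0]
  r3: [   0    0    0    1    0]
Fix exponent of m at 1; solve each RREF row for its pivot's exponent:
  r0: exp(ρ) + (1)·1 = 0 ⇒ exp(ρ) = -1
  r1: exp(ℓ) + (3)·1 = 0 ⇒ exp(ℓ) = -3
  r2: exp(ΔT) + (0)·1 = 0 ⇒ exp(ΔT) = 0
  r3: exp(i) + (0)·1 = 0 ⇒ exp(i) = 0
Π_1 = ρ^-1 · ℓ^-3 · m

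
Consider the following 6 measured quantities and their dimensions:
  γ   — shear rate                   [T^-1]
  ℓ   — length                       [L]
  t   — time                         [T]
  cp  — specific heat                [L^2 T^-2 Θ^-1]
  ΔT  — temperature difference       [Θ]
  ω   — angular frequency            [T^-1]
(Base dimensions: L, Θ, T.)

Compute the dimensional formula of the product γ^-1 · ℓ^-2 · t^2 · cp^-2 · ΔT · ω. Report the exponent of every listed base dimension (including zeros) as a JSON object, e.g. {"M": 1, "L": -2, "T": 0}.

{"L": -6, "Θ": 3, "T": 6}

Write exponents as rows L,Θ,T / cols γ,ℓ,t,cp,ΔT,ω:
  L: [ 0  1  0  2  0  0]
  Θ: [ 0  0  0 -1  1  0]
  T: [-1  0  1 -2  0 -1]
  [L]: (-1)·0+(-2)·1+(2)·0+(-2)·2+(1)·0+(1)·0 = -6
  [Θ]: (-1)·0+(-2)·0+(2)·0+(-2)·-1+(1)·1+(1)·0 = 3
  [T]: (-1)·-1+(-2)·0+(2)·1+(-2)·-2+(1)·0+(1)·-1 = 6
⇒ L^-6 Θ^3 T^6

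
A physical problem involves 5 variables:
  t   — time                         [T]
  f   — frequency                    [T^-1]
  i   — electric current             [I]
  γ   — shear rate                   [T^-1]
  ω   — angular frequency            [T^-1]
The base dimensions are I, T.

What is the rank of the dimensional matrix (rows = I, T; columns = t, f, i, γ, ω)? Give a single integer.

2

Exponent matrix [I,T] × [t,f,i,γ,ω]:
  I: [ 0  0  1  0  0]
  T: [ 1 -1  0 -1 -1]
Row reduction gives pivot columns t,i; rank = 2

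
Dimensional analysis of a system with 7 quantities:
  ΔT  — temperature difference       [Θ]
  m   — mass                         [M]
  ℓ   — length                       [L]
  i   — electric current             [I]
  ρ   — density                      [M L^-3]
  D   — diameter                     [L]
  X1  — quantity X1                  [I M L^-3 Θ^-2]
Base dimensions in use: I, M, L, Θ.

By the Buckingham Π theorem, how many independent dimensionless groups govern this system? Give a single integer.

Dimensional matrix (I×M×L×Θ by ΔT×m×ℓ×i×ρ×D×X1):
  I: [ 0  0  0  1  0  0  1]
  M: [ 0  1  0  0  1  0  1]
  L: [ 0  0  1  0 -3  1 -3]
  Θ: [ 1  0  0  0  0  0 -2]
Echelon form has 4 nonzero rows (pivots: ΔT,m,ℓ,i)
Π count = n − r = 7 − 4 = 3

3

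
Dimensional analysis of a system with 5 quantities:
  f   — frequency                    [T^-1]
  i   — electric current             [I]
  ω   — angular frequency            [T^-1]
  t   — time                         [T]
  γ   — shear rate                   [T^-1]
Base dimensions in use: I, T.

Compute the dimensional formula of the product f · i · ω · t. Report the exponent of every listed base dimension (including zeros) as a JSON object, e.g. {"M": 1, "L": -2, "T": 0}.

{"I": 1, "T": -1}

Write exponents as rows I,T / cols f,i,ω,t,γ:
  I: [ 0  1  0  0  0]
  T: [-1  0 -1  1 -1]
  [I]: (1)·0+(1)·1+(1)·0+(1)·0 = 1
  [T]: (1)·-1+(1)·0+(1)·-1+(1)·1 = -1
⇒ I T^-1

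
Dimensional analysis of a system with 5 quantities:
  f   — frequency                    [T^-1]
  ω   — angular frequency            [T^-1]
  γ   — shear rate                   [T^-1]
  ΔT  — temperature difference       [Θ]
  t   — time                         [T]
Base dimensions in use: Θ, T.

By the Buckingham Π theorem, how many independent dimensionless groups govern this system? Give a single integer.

Exponent matrix [Θ,T] × [f,ω,γ,ΔT,t]:
  Θ: [ 0  0  0  1  0]
  T: [-1 -1 -1  0  1]
RREF → pivots at {f,ΔT} ⇒ r = 2
n=5, r=2 ⇒ 3 dimensionless groups

3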